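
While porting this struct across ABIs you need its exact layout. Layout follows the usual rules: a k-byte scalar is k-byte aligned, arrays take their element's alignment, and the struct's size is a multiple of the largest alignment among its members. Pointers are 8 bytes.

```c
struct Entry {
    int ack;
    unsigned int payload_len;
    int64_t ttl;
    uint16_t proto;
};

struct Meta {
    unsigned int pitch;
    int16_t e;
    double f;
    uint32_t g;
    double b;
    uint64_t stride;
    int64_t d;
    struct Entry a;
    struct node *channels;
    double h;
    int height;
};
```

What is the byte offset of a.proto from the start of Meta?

64

Entry: @0: ack [4B, align 4] → 4; @4: payload_len [4B, align 4] → 8; @8: ttl [8B, align 8] → 16; @16: proto [2B, align 2] → 18; +6 tail pad (align 8); size 24, align 8
@0: pitch [4B, align 4] → 4
@4: e [2B, align 2] → 6
+2 pad (align 8)
@8: f [8B, align 8] → 16
@16: g [4B, align 4] → 20
+4 pad (align 8)
@24: b [8B, align 8] → 32
@32: stride [8B, align 8] → 40
@40: d [8B, align 8] → 48
@48: a [24B, align 8] → 72
within Entry: proto at 16
48 + 16 = 64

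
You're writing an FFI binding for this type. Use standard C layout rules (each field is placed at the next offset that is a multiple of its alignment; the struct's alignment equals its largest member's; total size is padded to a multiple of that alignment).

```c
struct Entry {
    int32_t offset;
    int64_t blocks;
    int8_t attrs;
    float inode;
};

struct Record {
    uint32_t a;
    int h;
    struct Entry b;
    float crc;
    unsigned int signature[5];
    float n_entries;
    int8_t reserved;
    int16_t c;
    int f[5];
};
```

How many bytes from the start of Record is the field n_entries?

Entry: offset at 0 (size 4, align 4) → ends 4; pad 4 to align 8 for blocks; blocks at 8 (size 8, align 8) → ends 16; attrs at 16 (size 1, align 1) → ends 17; pad 3 to align 4 for inode; inode at 20 (size 4, align 4) → ends 24; total 24 bytes, alignment 8
a at 0 (size 4, align 4) → ends 4
h at 4 (size 4, align 4) → ends 8
b at 8 (size 24, align 8) → ends 32
crc at 32 (size 4, align 4) → ends 36
signature at 36 (size 20, align 4) → ends 56
n_entries at 56 (size 4, align 4) → ends 60

56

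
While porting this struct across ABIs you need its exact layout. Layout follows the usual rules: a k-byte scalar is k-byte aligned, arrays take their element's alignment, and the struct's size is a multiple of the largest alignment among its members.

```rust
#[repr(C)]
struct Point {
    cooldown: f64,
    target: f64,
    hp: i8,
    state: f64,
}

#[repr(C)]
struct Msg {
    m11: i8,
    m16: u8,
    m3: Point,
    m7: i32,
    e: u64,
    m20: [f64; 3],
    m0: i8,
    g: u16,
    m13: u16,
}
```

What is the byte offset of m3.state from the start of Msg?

32

Point: @0: cooldown [8B, align 8] → 8; @8: target [8B, align 8] → 16; @16: hp [1B, align 1] → 17; +7 pad (align 8); @24: state [8B, align 8] → 32; size 32, align 8
@0: m11 [1B, align 1] → 1
@1: m16 [1B, align 1] → 2
+6 pad (align 8)
@8: m3 [32B, align 8] → 40
within Point: state at 24
8 + 24 = 32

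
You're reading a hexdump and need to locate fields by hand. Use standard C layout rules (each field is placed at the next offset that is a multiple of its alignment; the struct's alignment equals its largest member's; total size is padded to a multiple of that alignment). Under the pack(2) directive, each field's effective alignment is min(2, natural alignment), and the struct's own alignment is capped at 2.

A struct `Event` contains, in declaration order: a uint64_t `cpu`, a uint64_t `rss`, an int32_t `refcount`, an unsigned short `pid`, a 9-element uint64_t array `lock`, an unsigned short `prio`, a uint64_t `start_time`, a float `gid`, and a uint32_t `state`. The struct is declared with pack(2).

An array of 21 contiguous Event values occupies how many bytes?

@0: cpu [8B, align 2] → 8
@8: rss [8B, align 2] → 16
@16: refcount [4B, align 2] → 20
@20: pid [2B, align 2] → 22
@22: lock [72B, align 2] → 94
@94: prio [2B, align 2] → 96
@96: start_time [8B, align 2] → 104
@104: gid [4B, align 2] → 108
@108: state [4B, align 2] → 112
size 112, align 2
array of 21: 21 × 112 = 2352

2352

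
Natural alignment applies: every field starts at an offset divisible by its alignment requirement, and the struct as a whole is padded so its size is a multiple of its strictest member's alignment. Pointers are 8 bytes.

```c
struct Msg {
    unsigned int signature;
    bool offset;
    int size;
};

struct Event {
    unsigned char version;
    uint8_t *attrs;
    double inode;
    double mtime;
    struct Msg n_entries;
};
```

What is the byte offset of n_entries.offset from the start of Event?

Msg: signature at 0 (size 4, align 4) → ends 4; offset at 4 (size 1, align 1) → ends 5; pad 3 to align 4 for size; size at 8 (size 4, align 4) → ends 12; total 12 bytes, alignment 4
version at 0 (size 1, align 1) → ends 1
pad 7 to align 8 for attrs
attrs at 8 (size 8, align 8) → ends 16
inode at 16 (size 8, align 8) → ends 24
mtime at 24 (size 8, align 8) → ends 32
n_entries at 32 (size 12, align 4) → ends 44
within Msg: offset at 4
32 + 4 = 36

36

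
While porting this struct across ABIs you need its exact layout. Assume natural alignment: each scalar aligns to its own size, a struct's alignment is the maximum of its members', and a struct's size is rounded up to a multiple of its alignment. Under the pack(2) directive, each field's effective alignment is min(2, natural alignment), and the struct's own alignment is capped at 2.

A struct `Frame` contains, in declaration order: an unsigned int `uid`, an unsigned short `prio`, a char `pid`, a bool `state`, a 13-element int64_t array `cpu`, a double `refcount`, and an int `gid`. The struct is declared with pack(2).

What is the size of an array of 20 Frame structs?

0..4  uid  (4B, 2-aligned)
4..6  prio  (2B, 2-aligned)
6..7  pid  (1B, 1-aligned)
7..8  state  (1B, 1-aligned)
8..112  cpu  (104B, 2-aligned)
112..120  refcount  (8B, 2-aligned)
120..124  gid  (4B, 2-aligned)
sizeof = 124, alignof = 2
array of 20: 20 × 124 = 2480

2480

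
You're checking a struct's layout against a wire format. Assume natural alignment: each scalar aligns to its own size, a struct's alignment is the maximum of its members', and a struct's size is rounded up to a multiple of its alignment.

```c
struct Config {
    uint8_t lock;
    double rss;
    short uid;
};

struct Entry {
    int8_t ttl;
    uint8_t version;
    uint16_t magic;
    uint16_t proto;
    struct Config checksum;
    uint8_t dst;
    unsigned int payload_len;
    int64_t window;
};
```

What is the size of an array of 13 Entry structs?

624

Config: 0..1  lock  (1B, 1-aligned); 1..8  -- padding (7B); 8..16  rss  (8B, 8-aligned); 16..18  uid  (2B, 2-aligned); 18..24  -- tail padding (6B); sizeof = 24, alignof = 8
0..1  ttl  (1B, 1-aligned)
1..2  version  (1B, 1-aligned)
2..4  magic  (2B, 2-aligned)
4..6  proto  (2B, 2-aligned)
6..8  -- padding (2B)
8..32  checksum  (24B, 8-aligned)
32..33  dst  (1B, 1-aligned)
33..36  -- padding (3B)
36..40  payload_len  (4B, 4-aligned)
40..48  window  (8B, 8-aligned)
sizeof = 48, alignof = 8
array of 13: 13 × 48 = 624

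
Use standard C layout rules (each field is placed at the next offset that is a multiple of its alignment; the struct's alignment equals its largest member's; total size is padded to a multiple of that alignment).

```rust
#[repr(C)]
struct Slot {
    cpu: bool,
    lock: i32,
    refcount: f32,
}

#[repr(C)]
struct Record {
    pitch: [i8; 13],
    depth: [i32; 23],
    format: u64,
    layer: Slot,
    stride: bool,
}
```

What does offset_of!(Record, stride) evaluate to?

Slot: @0: cpu [1B, align 1] → 1; +3 pad (align 4); @4: lock [4B, align 4] → 8; @8: refcount [4B, align 4] → 12; size 12, align 4
@0: pitch [13B, align 1] → 13
+3 pad (align 4)
@16: depth [92B, align 4] → 108
+4 pad (align 8)
@112: format [8B, align 8] → 120
@120: layer [12B, align 4] → 132
@132: stride [1B, align 1] → 133

132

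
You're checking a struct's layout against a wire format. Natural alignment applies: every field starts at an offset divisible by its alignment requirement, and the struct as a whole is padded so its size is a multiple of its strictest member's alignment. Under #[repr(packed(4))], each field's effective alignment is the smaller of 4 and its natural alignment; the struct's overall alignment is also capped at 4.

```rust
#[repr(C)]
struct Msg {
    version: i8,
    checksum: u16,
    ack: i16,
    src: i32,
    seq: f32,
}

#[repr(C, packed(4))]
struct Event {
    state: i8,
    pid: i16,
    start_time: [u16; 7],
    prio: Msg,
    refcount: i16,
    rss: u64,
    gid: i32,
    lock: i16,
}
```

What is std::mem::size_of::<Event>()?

Msg: @0: version [1B, align 1] → 1; +1 pad (align 2); @2: checksum [2B, align 2] → 4; @4: ack [2B, align 2] → 6; +2 pad (align 4); @8: src [4B, align 4] → 12; @12: seq [4B, align 4] → 16; size 16, align 4
@0: state [1B, align 1] → 1
+1 pad (align 2)
@2: pid [2B, align 2] → 4
@4: start_time [14B, align 2] → 18
+2 pad (align 4)
@20: prio [16B, align 4] → 36
@36: refcount [2B, align 2] → 38
+2 pad (align 4)
@40: rss [8B, align 4] → 48
@48: gid [4B, align 4] → 52
@52: lock [2B, align 2] → 54
+2 tail pad (align 4)
size 56, align 4

56 bytes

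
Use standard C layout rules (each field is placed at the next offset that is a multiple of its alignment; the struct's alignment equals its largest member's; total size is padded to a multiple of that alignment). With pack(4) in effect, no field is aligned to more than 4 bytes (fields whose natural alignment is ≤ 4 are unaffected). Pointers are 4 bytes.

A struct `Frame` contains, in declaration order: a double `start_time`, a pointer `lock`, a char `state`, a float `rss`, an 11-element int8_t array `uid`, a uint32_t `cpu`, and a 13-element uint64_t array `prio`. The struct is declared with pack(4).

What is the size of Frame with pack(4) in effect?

140

0..8  start_time  (8B, 4-aligned)
8..12  lock  (4B, 4-aligned)
12..13  state  (1B, 1-aligned)
13..16  -- padding (3B)
16..20  rss  (4B, 4-aligned)
20..31  uid  (11B, 1-aligned)
31..32  -- padding (1B)
32..36  cpu  (4B, 4-aligned)
36..140  prio  (104B, 4-aligned)
sizeof = 140, alignof = 4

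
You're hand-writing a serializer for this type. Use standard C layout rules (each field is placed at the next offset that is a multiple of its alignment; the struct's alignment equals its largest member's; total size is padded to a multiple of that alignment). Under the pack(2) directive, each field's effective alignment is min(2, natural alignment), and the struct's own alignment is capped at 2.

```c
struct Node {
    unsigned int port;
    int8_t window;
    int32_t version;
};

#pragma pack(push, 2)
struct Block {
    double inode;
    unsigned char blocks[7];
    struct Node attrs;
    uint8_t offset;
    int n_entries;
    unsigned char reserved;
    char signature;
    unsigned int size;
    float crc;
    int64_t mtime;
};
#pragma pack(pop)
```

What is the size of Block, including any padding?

52 bytes

Node: 0..4  port  (4B, 4-aligned); 4..5  window  (1B, 1-aligned); 5..8  -- padding (3B); 8..12  version  (4B, 4-aligned); sizeof = 12, alignof = 4
0..8  inode  (8B, 2-aligned)
8..15  blocks  (7B, 1-aligned)
15..16  -- padding (1B)
16..28  attrs  (12B, 2-aligned)
28..29  offset  (1B, 1-aligned)
29..30  -- padding (1B)
30..34  n_entries  (4B, 2-aligned)
34..35  reserved  (1B, 1-aligned)
35..36  signature  (1B, 1-aligned)
36..40  size  (4B, 2-aligned)
40..44  crc  (4B, 2-aligned)
44..52  mtime  (8B, 2-aligned)
sizeof = 52, alignof = 2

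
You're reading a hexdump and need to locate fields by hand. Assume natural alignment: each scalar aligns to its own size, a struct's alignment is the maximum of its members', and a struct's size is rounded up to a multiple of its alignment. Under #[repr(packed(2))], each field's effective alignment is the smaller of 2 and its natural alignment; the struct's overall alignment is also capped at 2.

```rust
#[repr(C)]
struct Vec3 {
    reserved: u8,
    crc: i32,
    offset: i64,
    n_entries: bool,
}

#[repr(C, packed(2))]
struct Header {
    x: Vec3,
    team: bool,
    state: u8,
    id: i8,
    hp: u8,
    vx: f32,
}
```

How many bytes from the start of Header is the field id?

26

Vec3: 0..1  reserved  (1B, 1-aligned); 1..4  -- padding (3B); 4..8  crc  (4B, 4-aligned); 8..16  offset  (8B, 8-aligned); 16..17  n_entries  (1B, 1-aligned); 17..24  -- tail padding (7B); sizeof = 24, alignof = 8
0..24  x  (24B, 2-aligned)
24..25  team  (1B, 1-aligned)
25..26  state  (1B, 1-aligned)
26..27  id  (1B, 1-aligned)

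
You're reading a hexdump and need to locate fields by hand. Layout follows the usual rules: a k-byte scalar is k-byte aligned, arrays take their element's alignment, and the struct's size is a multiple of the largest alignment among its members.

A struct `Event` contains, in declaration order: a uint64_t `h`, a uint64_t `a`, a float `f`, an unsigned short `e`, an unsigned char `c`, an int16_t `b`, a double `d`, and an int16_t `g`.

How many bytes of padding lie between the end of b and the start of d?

6

@0: h [8B, align 8] → 8
@8: a [8B, align 8] → 16
@16: f [4B, align 4] → 20
@20: e [2B, align 2] → 22
@22: c [1B, align 1] → 23
+1 pad (align 2)
@24: b [2B, align 2] → 26
+6 pad (align 8)
@32: d [8B, align 8] → 40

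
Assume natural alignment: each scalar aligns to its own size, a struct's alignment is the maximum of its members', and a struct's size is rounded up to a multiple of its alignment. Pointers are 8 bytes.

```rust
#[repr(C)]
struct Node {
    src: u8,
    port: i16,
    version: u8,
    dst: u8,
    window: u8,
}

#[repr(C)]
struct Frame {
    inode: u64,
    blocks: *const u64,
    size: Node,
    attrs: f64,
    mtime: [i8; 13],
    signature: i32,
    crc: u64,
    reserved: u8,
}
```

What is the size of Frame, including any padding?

72 bytes

Node: @0: src [1B, align 1] → 1; +1 pad (align 2); @2: port [2B, align 2] → 4; @4: version [1B, align 1] → 5; @5: dst [1B, align 1] → 6; @6: window [1B, align 1] → 7; +1 tail pad (align 2); size 8, align 2
@0: inode [8B, align 8] → 8
@8: blocks [8B, align 8] → 16
@16: size [8B, align 2] → 24
@24: attrs [8B, align 8] → 32
@32: mtime [13B, align 1] → 45
+3 pad (align 4)
@48: signature [4B, align 4] → 52
+4 pad (align 8)
@56: crc [8B, align 8] → 64
@64: reserved [1B, align 1] → 65
+7 tail pad (align 8)
size 72, align 8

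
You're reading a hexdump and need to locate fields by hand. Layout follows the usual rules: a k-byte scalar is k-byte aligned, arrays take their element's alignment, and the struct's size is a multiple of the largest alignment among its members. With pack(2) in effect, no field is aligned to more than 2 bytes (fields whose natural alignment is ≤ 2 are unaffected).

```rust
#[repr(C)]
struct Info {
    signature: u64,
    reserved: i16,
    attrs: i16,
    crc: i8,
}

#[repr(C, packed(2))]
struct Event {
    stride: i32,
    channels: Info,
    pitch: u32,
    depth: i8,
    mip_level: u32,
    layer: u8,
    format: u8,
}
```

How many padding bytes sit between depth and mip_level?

1

Info: 0..8  signature  (8B, 8-aligned); 8..10  reserved  (2B, 2-aligned); 10..12  attrs  (2B, 2-aligned); 12..13  crc  (1B, 1-aligned); 13..16  -- tail padding (3B); sizeof = 16, alignof = 8
0..4  stride  (4B, 2-aligned)
4..20  channels  (16B, 2-aligned)
20..24  pitch  (4B, 2-aligned)
24..25  depth  (1B, 1-aligned)
25..26  -- padding (1B)
26..30  mip_level  (4B, 2-aligned)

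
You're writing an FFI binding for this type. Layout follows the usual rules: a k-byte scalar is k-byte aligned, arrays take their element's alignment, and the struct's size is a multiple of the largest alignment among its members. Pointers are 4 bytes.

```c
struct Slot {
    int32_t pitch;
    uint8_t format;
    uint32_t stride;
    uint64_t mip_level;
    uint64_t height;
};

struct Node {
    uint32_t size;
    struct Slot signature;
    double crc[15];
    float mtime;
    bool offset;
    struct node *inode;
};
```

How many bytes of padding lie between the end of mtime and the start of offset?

0

Slot: 0..4  pitch  (4B, 4-aligned); 4..5  format  (1B, 1-aligned); 5..8  -- padding (3B); 8..12  stride  (4B, 4-aligned); 12..16  -- padding (4B); 16..24  mip_level  (8B, 8-aligned); 24..32  height  (8B, 8-aligned); sizeof = 32, alignof = 8
0..4  size  (4B, 4-aligned)
4..8  -- padding (4B)
8..40  signature  (32B, 8-aligned)
40..160  crc  (120B, 8-aligned)
160..164  mtime  (4B, 4-aligned)
164..165  offset  (1B, 1-aligned)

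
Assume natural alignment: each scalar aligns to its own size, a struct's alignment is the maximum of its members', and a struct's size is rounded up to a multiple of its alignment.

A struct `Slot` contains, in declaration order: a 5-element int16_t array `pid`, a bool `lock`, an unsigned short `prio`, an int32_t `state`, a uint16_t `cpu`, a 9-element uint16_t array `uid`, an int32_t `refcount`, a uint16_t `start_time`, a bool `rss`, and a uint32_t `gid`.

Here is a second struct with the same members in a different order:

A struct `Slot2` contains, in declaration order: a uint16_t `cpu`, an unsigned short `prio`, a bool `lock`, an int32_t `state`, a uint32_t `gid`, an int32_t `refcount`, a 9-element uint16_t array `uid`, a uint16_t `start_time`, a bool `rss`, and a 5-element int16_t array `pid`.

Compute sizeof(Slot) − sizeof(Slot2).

0..10  pid  (10B, 2-aligned)
10..11  lock  (1B, 1-aligned)
11..12  -- padding (1B)
12..14  prio  (2B, 2-aligned)
14..16  -- padding (2B)
16..20  state  (4B, 4-aligned)
20..22  cpu  (2B, 2-aligned)
22..40  uid  (18B, 2-aligned)
40..44  refcount  (4B, 4-aligned)
44..46  start_time  (2B, 2-aligned)
46..47  rss  (1B, 1-aligned)
47..48  -- padding (1B)
48..52  gid  (4B, 4-aligned)
sizeof = 52, alignof = 4
— Slot2 —
0..2  cpu  (2B, 2-aligned)
2..4  prio  (2B, 2-aligned)
4..5  lock  (1B, 1-aligned)
5..8  -- padding (3B)
8..12  state  (4B, 4-aligned)
12..16  gid  (4B, 4-aligned)
16..20  refcount  (4B, 4-aligned)
20..38  uid  (18B, 2-aligned)
38..40  start_time  (2B, 2-aligned)
40..41  rss  (1B, 1-aligned)
41..42  -- padding (1B)
42..52  pid  (10B, 2-aligned)
sizeof = 52, alignof = 4
52 − 52 = 0

0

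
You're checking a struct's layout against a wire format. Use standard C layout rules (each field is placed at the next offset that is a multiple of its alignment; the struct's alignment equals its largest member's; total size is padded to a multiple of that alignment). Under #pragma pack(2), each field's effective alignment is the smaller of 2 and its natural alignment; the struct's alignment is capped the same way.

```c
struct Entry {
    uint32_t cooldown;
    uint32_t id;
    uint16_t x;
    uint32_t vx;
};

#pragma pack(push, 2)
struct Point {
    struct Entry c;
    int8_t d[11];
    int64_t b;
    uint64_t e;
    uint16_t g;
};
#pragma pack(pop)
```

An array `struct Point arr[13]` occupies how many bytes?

598

Entry: 0..4  cooldown  (4B, 4-aligned); 4..8  id  (4B, 4-aligned); 8..10  x  (2B, 2-aligned); 10..12  -- padding (2B); 12..16  vx  (4B, 4-aligned); sizeof = 16, alignof = 4
0..16  c  (16B, 2-aligned)
16..27  d  (11B, 1-aligned)
27..28  -- padding (1B)
28..36  b  (8B, 2-aligned)
36..44  e  (8B, 2-aligned)
44..46  g  (2B, 2-aligned)
sizeof = 46, alignof = 2
array of 13: 13 × 46 = 598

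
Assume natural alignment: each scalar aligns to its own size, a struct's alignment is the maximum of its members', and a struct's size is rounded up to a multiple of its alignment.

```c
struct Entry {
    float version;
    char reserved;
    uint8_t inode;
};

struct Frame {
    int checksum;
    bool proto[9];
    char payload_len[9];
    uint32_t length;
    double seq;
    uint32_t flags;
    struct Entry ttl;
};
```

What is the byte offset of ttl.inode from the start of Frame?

Entry: 0..4  version  (4B, 4-aligned); 4..5  reserved  (1B, 1-aligned); 5..6  inode  (1B, 1-aligned); 6..8  -- tail padding (2B); sizeof = 8, alignof = 4
0..4  checksum  (4B, 4-aligned)
4..13  proto  (9B, 1-aligned)
13..22  payload_len  (9B, 1-aligned)
22..24  -- padding (2B)
24..28  length  (4B, 4-aligned)
28..32  -- padding (4B)
32..40  seq  (8B, 8-aligned)
40..44  flags  (4B, 4-aligned)
44..52  ttl  (8B, 4-aligned)
within Entry: inode at 5
44 + 5 = 49

49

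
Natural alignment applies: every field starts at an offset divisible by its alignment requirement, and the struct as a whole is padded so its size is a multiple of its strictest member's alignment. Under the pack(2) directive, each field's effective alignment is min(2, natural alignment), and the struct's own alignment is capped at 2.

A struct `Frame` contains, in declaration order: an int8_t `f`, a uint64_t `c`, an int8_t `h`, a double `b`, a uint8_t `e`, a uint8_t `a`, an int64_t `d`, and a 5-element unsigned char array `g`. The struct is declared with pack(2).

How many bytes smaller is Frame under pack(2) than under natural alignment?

20

natural layout:
  f at 0 (size 1, align 1) → ends 1
  pad 7 to align 8 for c
  c at 8 (size 8, align 8) → ends 16
  h at 16 (size 1, align 1) → ends 17
  pad 7 to align 8 for b
  b at 24 (size 8, align 8) → ends 32
  e at 32 (size 1, align 1) → ends 33
  a at 33 (size 1, align 1) → ends 34
  pad 6 to align 8 for d
  d at 40 (size 8, align 8) → ends 48
  g at 48 (size 5, align 1) → ends 53
  tail pad 3 to reach multiple of 8
  total 56 bytes, alignment 8
packed(2) layout:
  f at 0 (size 1, align 1) → ends 1
  pad 1 to align 2 for c
  c at 2 (size 8, align 2) → ends 10
  h at 10 (size 1, align 1) → ends 11
  pad 1 to align 2 for b
  b at 12 (size 8, align 2) → ends 20
  e at 20 (size 1, align 1) → ends 21
  a at 21 (size 1, align 1) → ends 22
  d at 22 (size 8, align 2) → ends 30
  g at 30 (size 5, align 1) → ends 35
  tail pad 1 to reach multiple of 2
  total 36 bytes, alignment 2
56 − 36 = 20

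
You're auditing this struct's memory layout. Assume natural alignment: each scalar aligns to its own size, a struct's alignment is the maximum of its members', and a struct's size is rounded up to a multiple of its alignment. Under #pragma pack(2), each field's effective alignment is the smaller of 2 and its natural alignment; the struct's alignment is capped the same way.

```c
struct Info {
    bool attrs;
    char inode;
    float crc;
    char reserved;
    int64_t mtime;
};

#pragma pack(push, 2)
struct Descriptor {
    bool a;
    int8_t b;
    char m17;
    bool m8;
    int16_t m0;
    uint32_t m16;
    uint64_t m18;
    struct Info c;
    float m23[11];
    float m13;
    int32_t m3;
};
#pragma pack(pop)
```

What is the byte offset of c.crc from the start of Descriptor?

22

Info: @0: attrs [1B, align 1] → 1; @1: inode [1B, align 1] → 2; +2 pad (align 4); @4: crc [4B, align 4] → 8; @8: reserved [1B, align 1] → 9; +7 pad (align 8); @16: mtime [8B, align 8] → 24; size 24, align 8
@0: a [1B, align 1] → 1
@1: b [1B, align 1] → 2
@2: m17 [1B, align 1] → 3
@3: m8 [1B, align 1] → 4
@4: m0 [2B, align 2] → 6
@6: m16 [4B, align 2] → 10
@10: m18 [8B, align 2] → 18
@18: c [24B, align 2] → 42
within Info: crc at 4
18 + 4 = 22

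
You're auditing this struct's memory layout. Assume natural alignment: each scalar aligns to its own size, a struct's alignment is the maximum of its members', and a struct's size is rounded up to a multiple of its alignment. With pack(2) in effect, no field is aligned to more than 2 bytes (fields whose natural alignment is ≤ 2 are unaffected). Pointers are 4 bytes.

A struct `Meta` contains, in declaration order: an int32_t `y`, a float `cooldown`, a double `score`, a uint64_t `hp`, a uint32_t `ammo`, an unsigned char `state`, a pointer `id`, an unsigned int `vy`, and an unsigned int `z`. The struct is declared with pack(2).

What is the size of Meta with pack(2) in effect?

y at 0 (size 4, align 2) → ends 4
cooldown at 4 (size 4, align 2) → ends 8
score at 8 (size 8, align 2) → ends 16
hp at 16 (size 8, align 2) → ends 24
ammo at 24 (size 4, align 2) → ends 28
state at 28 (size 1, align 1) → ends 29
pad 1 to align 2 for id
id at 30 (size 4, align 2) → ends 34
vy at 34 (size 4, align 2) → ends 38
z at 38 (size 4, align 2) → ends 42
total 42 bytes, alignment 2

42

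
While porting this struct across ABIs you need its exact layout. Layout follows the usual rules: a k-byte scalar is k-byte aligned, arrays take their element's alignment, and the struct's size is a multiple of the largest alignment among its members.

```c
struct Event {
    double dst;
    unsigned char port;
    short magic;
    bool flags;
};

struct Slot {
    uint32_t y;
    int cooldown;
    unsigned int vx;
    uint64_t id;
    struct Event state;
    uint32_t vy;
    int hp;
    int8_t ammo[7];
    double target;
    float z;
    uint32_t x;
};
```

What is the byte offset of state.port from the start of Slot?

32

Event: 0..8  dst  (8B, 8-aligned); 8..9  port  (1B, 1-aligned); 9..10  -- padding (1B); 10..12  magic  (2B, 2-aligned); 12..13  flags  (1B, 1-aligned); 13..16  -- tail padding (3B); sizeof = 16, alignof = 8
0..4  y  (4B, 4-aligned)
4..8  cooldown  (4B, 4-aligned)
8..12  vx  (4B, 4-aligned)
12..16  -- padding (4B)
16..24  id  (8B, 8-aligned)
24..40  state  (16B, 8-aligned)
within Event: port at 8
24 + 8 = 32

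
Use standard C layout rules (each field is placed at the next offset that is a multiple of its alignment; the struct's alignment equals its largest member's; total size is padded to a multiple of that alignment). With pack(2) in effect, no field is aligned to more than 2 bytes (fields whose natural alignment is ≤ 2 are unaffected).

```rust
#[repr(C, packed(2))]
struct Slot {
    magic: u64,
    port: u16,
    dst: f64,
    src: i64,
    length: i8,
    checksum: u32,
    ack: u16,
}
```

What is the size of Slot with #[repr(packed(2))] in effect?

34

0..8  magic  (8B, 2-aligned)
8..10  port  (2B, 2-aligned)
10..18  dst  (8B, 2-aligned)
18..26  src  (8B, 2-aligned)
26..27  length  (1B, 1-aligned)
27..28  -- padding (1B)
28..32  checksum  (4B, 2-aligned)
32..34  ack  (2B, 2-aligned)
sizeof = 34, alignof = 2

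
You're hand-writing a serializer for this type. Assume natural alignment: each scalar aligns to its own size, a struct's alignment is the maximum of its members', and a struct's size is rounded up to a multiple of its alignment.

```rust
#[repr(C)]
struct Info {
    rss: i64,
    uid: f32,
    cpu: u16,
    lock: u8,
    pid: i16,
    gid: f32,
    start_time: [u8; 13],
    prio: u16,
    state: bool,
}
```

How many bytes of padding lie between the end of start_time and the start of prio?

rss at 0 (size 8, align 8) → ends 8
uid at 8 (size 4, align 4) → ends 12
cpu at 12 (size 2, align 2) → ends 14
lock at 14 (size 1, align 1) → ends 15
pad 1 to align 2 for pid
pid at 16 (size 2, align 2) → ends 18
pad 2 to align 4 for gid
gid at 20 (size 4, align 4) → ends 24
start_time at 24 (size 13, align 1) → ends 37
pad 1 to align 2 for prio
prio at 38 (size 2, align 2) → ends 40

1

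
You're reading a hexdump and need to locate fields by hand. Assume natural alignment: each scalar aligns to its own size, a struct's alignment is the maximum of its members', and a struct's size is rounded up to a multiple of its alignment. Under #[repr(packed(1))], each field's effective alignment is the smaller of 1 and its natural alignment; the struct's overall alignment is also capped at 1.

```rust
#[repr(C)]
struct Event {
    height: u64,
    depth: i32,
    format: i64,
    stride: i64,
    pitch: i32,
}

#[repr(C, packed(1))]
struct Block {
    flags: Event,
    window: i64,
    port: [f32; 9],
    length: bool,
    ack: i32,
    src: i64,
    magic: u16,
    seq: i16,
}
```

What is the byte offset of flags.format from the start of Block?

16

Event: height at 0 (size 8, align 8) → ends 8; depth at 8 (size 4, align 4) → ends 12; pad 4 to align 8 for format; format at 16 (size 8, align 8) → ends 24; stride at 24 (size 8, align 8) → ends 32; pitch at 32 (size 4, align 4) → ends 36; tail pad 4 to reach multiple of 8; total 40 bytes, alignment 8
flags at 0 (size 40, align 1) → ends 40
within Event: format at 16
0 + 16 = 16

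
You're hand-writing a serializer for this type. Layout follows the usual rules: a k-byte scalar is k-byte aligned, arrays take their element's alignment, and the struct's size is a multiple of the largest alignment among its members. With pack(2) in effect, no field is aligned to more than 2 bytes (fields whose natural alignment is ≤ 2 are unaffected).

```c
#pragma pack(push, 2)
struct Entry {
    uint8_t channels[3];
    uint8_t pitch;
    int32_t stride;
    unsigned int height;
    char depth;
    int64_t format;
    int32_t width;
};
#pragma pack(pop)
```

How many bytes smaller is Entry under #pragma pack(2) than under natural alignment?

6

natural layout:
  @0: channels [3B, align 1] → 3
  @3: pitch [1B, align 1] → 4
  @4: stride [4B, align 4] → 8
  @8: height [4B, align 4] → 12
  @12: depth [1B, align 1] → 13
  +3 pad (align 8)
  @16: format [8B, align 8] → 24
  @24: width [4B, align 4] → 28
  +4 tail pad (align 8)
  size 32, align 8
packed(2) layout:
  @0: channels [3B, align 1] → 3
  @3: pitch [1B, align 1] → 4
  @4: stride [4B, align 2] → 8
  @8: height [4B, align 2] → 12
  @12: depth [1B, align 1] → 13
  +1 pad (align 2)
  @14: format [8B, align 2] → 22
  @22: width [4B, align 2] → 26
  size 26, align 2
32 − 26 = 6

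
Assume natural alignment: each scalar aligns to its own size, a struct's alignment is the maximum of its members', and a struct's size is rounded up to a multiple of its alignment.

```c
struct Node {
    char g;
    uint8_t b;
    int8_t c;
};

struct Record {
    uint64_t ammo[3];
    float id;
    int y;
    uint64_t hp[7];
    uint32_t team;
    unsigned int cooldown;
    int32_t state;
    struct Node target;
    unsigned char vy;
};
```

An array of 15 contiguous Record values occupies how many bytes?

Node: g at 0 (size 1, align 1) → ends 1; b at 1 (size 1, align 1) → ends 2; c at 2 (size 1, align 1) → ends 3; total 3 bytes, alignment 1
ammo at 0 (size 24, align 8) → ends 24
id at 24 (size 4, align 4) → ends 28
y at 28 (size 4, align 4) → ends 32
hp at 32 (size 56, align 8) → ends 88
team at 88 (size 4, align 4) → ends 92
cooldown at 92 (size 4, align 4) → ends 96
state at 96 (size 4, align 4) → ends 100
target at 100 (size 3, align 1) → ends 103
vy at 103 (size 1, align 1) → ends 104
total 104 bytes, alignment 8
array of 15: 15 × 104 = 1560

1560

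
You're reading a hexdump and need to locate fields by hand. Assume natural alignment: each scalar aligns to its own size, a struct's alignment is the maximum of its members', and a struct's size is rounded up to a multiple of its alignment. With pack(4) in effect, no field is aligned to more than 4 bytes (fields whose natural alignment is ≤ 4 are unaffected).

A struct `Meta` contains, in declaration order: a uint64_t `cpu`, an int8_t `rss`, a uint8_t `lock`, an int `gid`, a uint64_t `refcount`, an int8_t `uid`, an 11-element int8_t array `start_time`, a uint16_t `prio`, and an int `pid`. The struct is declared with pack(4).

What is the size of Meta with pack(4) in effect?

44

cpu at 0 (size 8, align 4) → ends 8
rss at 8 (size 1, align 1) → ends 9
lock at 9 (size 1, align 1) → ends 10
pad 2 to align 4 for gid
gid at 12 (size 4, align 4) → ends 16
refcount at 16 (size 8, align 4) → ends 24
uid at 24 (size 1, align 1) → ends 25
start_time at 25 (size 11, align 1) → ends 36
prio at 36 (size 2, align 2) → ends 38
pad 2 to align 4 for pid
pid at 40 (size 4, align 4) → ends 44
total 44 bytes, alignment 4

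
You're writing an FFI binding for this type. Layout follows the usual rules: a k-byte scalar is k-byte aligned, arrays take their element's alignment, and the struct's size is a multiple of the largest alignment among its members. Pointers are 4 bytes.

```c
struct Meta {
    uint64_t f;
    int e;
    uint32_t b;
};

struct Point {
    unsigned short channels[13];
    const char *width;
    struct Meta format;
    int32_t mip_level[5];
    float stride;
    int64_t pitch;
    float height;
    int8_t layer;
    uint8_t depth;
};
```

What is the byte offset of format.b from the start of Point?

Meta: @0: f [8B, align 8] → 8; @8: e [4B, align 4] → 12; @12: b [4B, align 4] → 16; size 16, align 8
@0: channels [26B, align 2] → 26
+2 pad (align 4)
@28: width [4B, align 4] → 32
@32: format [16B, align 8] → 48
within Meta: b at 12
32 + 12 = 44

44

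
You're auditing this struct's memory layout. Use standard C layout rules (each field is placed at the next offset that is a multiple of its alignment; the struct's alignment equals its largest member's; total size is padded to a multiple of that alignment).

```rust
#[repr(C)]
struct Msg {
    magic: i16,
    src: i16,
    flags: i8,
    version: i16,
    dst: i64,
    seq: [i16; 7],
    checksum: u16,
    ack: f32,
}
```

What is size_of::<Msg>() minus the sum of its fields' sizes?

magic at 0 (size 2, align 2) → ends 2
src at 2 (size 2, align 2) → ends 4
flags at 4 (size 1, align 1) → ends 5
pad 1 to align 2 for version
version at 6 (size 2, align 2) → ends 8
dst at 8 (size 8, align 8) → ends 16
seq at 16 (size 14, align 2) → ends 30
checksum at 30 (size 2, align 2) → ends 32
ack at 32 (size 4, align 4) → ends 36
tail pad 4 to reach multiple of 8
total 40 bytes, alignment 8
data bytes 35, size 40 → padding 5

5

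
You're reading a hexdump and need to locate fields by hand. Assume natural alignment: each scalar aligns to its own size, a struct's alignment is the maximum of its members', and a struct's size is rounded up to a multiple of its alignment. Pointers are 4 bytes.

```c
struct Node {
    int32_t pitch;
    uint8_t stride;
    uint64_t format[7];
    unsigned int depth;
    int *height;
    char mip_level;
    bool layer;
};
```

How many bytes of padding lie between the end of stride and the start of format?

3

0..4  pitch  (4B, 4-aligned)
4..5  stride  (1B, 1-aligned)
5..8  -- padding (3B)
8..64  format  (56B, 8-aligned)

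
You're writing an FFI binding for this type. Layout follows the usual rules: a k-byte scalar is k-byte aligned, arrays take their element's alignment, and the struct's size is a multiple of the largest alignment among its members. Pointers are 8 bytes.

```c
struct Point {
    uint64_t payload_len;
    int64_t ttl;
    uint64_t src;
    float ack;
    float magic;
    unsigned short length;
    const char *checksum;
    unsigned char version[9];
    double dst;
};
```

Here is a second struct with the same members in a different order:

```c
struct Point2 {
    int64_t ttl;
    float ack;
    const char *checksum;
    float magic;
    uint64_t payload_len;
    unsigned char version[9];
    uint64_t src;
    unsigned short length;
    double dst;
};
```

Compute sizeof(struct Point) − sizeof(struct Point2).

payload_len at 0 (size 8, align 8) → ends 8
ttl at 8 (size 8, align 8) → ends 16
src at 16 (size 8, align 8) → ends 24
ack at 24 (size 4, align 4) → ends 28
magic at 28 (size 4, align 4) → ends 32
length at 32 (size 2, align 2) → ends 34
pad 6 to align 8 for checksum
checksum at 40 (size 8, align 8) → ends 48
version at 48 (size 9, align 1) → ends 57
pad 7 to align 8 for dst
dst at 64 (size 8, align 8) → ends 72
total 72 bytes, alignment 8
— Point2 —
ttl at 0 (size 8, align 8) → ends 8
ack at 8 (size 4, align 4) → ends 12
pad 4 to align 8 for checksum
checksum at 16 (size 8, align 8) → ends 24
magic at 24 (size 4, align 4) → ends 28
pad 4 to align 8 for payload_len
payload_len at 32 (size 8, align 8) → ends 40
version at 40 (size 9, align 1) → ends 49
pad 7 to align 8 for src
src at 56 (size 8, align 8) → ends 64
length at 64 (size 2, align 2) → ends 66
pad 6 to align 8 for dst
dst at 72 (size 8, align 8) → ends 80
total 80 bytes, alignment 8
72 − 80 = -8

-8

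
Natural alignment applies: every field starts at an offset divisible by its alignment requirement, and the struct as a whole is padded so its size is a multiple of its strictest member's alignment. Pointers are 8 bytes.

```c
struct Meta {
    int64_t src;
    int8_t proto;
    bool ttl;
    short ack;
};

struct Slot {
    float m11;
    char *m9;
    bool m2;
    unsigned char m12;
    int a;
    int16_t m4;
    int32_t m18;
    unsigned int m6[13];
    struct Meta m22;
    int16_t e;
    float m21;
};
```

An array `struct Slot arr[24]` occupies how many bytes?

Meta: @0: src [8B, align 8] → 8; @8: proto [1B, align 1] → 9; @9: ttl [1B, align 1] → 10; @10: ack [2B, align 2] → 12; +4 tail pad (align 8); size 16, align 8
@0: m11 [4B, align 4] → 4
+4 pad (align 8)
@8: m9 [8B, align 8] → 16
@16: m2 [1B, align 1] → 17
@17: m12 [1B, align 1] → 18
+2 pad (align 4)
@20: a [4B, align 4] → 24
@24: m4 [2B, align 2] → 26
+2 pad (align 4)
@28: m18 [4B, align 4] → 32
@32: m6 [52B, align 4] → 84
+4 pad (align 8)
@88: m22 [16B, align 8] → 104
@104: e [2B, align 2] → 106
+2 pad (align 4)
@108: m21 [4B, align 4] → 112
size 112, align 8
array of 24: 24 × 112 = 2688

2688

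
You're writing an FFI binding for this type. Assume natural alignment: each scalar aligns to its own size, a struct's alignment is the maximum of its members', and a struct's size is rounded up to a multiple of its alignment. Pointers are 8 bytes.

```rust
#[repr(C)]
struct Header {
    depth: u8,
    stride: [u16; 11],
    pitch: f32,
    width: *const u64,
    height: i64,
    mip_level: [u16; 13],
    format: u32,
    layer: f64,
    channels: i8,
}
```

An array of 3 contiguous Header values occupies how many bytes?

depth at 0 (size 1, align 1) → ends 1
pad 1 to align 2 for stride
stride at 2 (size 22, align 2) → ends 24
pitch at 24 (size 4, align 4) → ends 28
pad 4 to align 8 for width
width at 32 (size 8, align 8) → ends 40
height at 40 (size 8, align 8) → ends 48
mip_level at 48 (size 26, align 2) → ends 74
pad 2 to align 4 for format
format at 76 (size 4, align 4) → ends 80
layer at 80 (size 8, align 8) → ends 88
channels at 88 (size 1, align 1) → ends 89
tail pad 7 to reach multiple of 8
total 96 bytes, alignment 8
array of 3: 3 × 96 = 288

288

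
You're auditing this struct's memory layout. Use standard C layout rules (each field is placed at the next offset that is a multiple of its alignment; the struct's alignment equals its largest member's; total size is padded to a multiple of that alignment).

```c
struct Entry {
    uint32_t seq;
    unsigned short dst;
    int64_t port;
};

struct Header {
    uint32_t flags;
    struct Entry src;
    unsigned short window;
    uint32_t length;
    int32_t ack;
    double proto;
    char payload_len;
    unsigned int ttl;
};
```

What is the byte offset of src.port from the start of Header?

16

Entry: @0: seq [4B, align 4] → 4; @4: dst [2B, align 2] → 6; +2 pad (align 8); @8: port [8B, align 8] → 16; size 16, align 8
@0: flags [4B, align 4] → 4
+4 pad (align 8)
@8: src [16B, align 8] → 24
within Entry: port at 8
8 + 8 = 16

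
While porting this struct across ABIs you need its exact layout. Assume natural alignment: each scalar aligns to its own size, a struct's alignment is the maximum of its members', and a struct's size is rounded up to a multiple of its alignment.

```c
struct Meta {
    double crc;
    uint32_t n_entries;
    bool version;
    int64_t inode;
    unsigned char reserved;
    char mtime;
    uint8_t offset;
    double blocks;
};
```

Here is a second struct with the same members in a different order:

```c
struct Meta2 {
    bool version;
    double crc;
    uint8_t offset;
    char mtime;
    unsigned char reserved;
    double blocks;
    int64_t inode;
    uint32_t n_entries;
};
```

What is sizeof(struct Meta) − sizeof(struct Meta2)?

-8

crc at 0 (size 8, align 8) → ends 8
n_entries at 8 (size 4, align 4) → ends 12
version at 12 (size 1, align 1) → ends 13
pad 3 to align 8 for inode
inode at 16 (size 8, align 8) → ends 24
reserved at 24 (size 1, align 1) → ends 25
mtime at 25 (size 1, align 1) → ends 26
offset at 26 (size 1, align 1) → ends 27
pad 5 to align 8 for blocks
blocks at 32 (size 8, align 8) → ends 40
total 40 bytes, alignment 8
— Meta2 —
version at 0 (size 1, align 1) → ends 1
pad 7 to align 8 for crc
crc at 8 (size 8, align 8) → ends 16
offset at 16 (size 1, align 1) → ends 17
mtime at 17 (size 1, align 1) → ends 18
reserved at 18 (size 1, align 1) → ends 19
pad 5 to align 8 for blocks
blocks at 24 (size 8, align 8) → ends 32
inode at 32 (size 8, align 8) → ends 40
n_entries at 40 (size 4, align 4) → ends 44
tail pad 4 to reach multiple of 8
total 48 bytes, alignment 8
40 − 48 = -8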